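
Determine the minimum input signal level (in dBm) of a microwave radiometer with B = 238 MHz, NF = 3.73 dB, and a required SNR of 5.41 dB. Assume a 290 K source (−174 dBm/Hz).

Sensitivity = −174 + 10 log₁₀(B) + NF + SNR_min
= −174 + 83.77 + 3.73 + 5.41
= −81.09 dBm → −81.1 dBm

−81.1 dBm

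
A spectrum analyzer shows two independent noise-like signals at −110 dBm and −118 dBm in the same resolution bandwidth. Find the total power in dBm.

−109.4 dBm

Convert to linear, add, convert back:
P₁ = 1.00×10⁻¹⁴ W, P₂ = 1.58×10⁻¹⁵ W
P_tot = 1.16×10⁻¹⁴ W → 10 log₁₀(P_tot / 10⁻³) = −109.4 dBm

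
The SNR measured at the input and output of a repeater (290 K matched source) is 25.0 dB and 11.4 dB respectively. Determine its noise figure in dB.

13.6 dB

NF (dB) = SNR_in(dB) − SNR_out(dB) when the source is at T₀
NF = 25.0 − 11.4 = 13.6 dB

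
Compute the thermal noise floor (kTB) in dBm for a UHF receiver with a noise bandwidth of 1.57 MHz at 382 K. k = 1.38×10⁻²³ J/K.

P_n = kTB = 1.38×10⁻²³ × 382 × 1.57×10⁶ = 8.28×10⁻¹⁵ W
In dBm: 10 log₁₀(8.28×10⁻¹⁵ / 10⁻³) = −110.8 dBm

−110.8 dBm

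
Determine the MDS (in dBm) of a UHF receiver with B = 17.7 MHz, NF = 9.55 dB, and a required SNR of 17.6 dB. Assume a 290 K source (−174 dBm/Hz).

−74.4 dBm

Sensitivity = −174 + 10 log₁₀(B) + NF + SNR_min
= −174 + 72.48 + 9.55 + 17.6
= −74.37 dBm → −74.4 dBm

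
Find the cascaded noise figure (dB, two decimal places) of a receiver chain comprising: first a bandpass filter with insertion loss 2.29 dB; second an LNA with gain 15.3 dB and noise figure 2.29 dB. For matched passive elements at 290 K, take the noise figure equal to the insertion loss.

Convert to linear (a loss of L dB is a gain of −L dB): F_i = 10^(NF_i/10), G_i = 10^(G_i,dB/10)
  Stage 1: F_1 = 10^(2.29/10) = 1.694, G_1 = 10^(−2.29/10) = 0.5902
  Stage 2: F_2 = 10^(2.29/10) = 1.694, G_2 = 10^(15.3/10) = 33.88
Friis cascade:
  F = 1.694 + (1.694 − 1)/0.5902 = 2.871
NF = 10 log₁₀(2.871) = 4.58 dB

4.58 dB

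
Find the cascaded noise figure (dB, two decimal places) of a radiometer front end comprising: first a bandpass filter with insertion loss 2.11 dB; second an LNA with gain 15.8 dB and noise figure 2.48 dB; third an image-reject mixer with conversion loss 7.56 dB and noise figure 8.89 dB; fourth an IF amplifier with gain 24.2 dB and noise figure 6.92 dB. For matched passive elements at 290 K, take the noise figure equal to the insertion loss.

6.15 dB

Convert to linear (a loss of L dB is a gain of −L dB): F_i = 10^(NF_i/10), G_i = 10^(G_i,dB/10)
  Stage 1: F_1 = 10^(2.11/10) = 1.626, G_1 = 10^(−2.11/10) = 0.6152
  Stage 2: F_2 = 10^(2.48/10) = 1.770, G_2 = 10^(15.8/10) = 38.02
  Stage 3: F_3 = 10^(8.89/10) = 7.745, G_3 = 10^(−7.56/10) = 0.1754
  Stage 4: F_4 = 10^(6.92/10) = 4.920, G_4 = 10^(24.2/10) = 263.0
Friis cascade:
  F = 1.626 + (1.770 − 1)/0.6152 + (7.745 − 1)/23.39 + (4.920 − 1)/4.102 = 4.121
NF = 10 log₁₀(4.121) = 6.15 dB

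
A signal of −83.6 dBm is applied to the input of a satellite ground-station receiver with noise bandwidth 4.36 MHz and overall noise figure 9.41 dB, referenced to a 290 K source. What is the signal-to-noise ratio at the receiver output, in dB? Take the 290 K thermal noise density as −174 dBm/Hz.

Noise floor: N = −174 + 10 log₁₀(B) + NF
10 log₁₀(4.36×10⁶) = 66.39 dB
N = −174 + 66.39 + 9.41 = −98.20 dBm
SNR = P_sig − N = −83.6 − (−98.20) = 14.60 dB → 14.6 dB

14.6 dB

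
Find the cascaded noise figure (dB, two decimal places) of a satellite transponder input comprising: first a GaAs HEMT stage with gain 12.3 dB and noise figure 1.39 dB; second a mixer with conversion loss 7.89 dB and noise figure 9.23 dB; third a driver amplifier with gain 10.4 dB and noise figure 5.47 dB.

Convert to linear (a loss of L dB is a gain of −L dB): F_i = 10^(NF_i/10), G_i = 10^(G_i,dB/10)
  Stage 1: F_1 = 10^(1.39/10) = 1.377, G_1 = 10^(12.3/10) = 16.98
  Stage 2: F_2 = 10^(9.23/10) = 8.375, G_2 = 10^(−7.89/10) = 0.1626
  Stage 3: F_3 = 10^(5.47/10) = 3.524, G_3 = 10^(10.4/10) = 10.96
Friis cascade:
  F = 1.377 + (8.375 − 1)/16.98 + (3.524 − 1)/2.761 = 2.726
NF = 10 log₁₀(2.726) = 4.35 dB

4.35 dB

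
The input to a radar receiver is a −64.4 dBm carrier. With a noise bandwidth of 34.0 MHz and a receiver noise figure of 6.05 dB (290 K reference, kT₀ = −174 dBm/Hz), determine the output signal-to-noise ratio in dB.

Noise floor: N = −174 + 10 log₁₀(B) + NF
10 log₁₀(3.40×10⁷) = 75.31 dB
N = −174 + 75.31 + 6.05 = −92.64 dBm
SNR = P_sig − N = −64.4 − (−92.64) = 28.24 dB → 28.2 dB

28.2 dB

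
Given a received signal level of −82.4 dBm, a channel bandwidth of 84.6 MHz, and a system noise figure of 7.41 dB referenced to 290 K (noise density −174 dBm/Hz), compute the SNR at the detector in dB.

4.9 dB

Noise floor: N = −174 + 10 log₁₀(B) + NF
10 log₁₀(8.46×10⁷) = 79.27 dB
N = −174 + 79.27 + 7.41 = −87.32 dBm
SNR = P_sig − N = −82.4 − (−87.32) = 4.92 dB → 4.9 dB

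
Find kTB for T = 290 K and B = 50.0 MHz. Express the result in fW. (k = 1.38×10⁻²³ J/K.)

P_n = kTB = 1.38×10⁻²³ × 290 × 5.00×10⁷ = 2.00×10⁻¹³ W = 200 fW

200 fW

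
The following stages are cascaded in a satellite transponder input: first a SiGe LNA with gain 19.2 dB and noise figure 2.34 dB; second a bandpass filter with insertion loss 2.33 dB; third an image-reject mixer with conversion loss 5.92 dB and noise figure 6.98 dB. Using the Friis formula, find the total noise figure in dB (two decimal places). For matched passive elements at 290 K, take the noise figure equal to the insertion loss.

2.56 dB

Convert to linear (a loss of L dB is a gain of −L dB): F_i = 10^(NF_i/10), G_i = 10^(G_i,dB/10)
  Stage 1: F_1 = 10^(2.34/10) = 1.714, G_1 = 10^(19.2/10) = 83.18
  Stage 2: F_2 = 10^(2.33/10) = 1.710, G_2 = 10^(−2.33/10) = 0.5848
  Stage 3: F_3 = 10^(6.98/10) = 4.989, G_3 = 10^(−5.92/10) = 0.2559
Friis cascade:
  F = 1.714 + (1.710 − 1)/83.18 + (4.989 − 1)/48.64 = 1.804
NF = 10 log₁₀(1.804) = 2.56 dB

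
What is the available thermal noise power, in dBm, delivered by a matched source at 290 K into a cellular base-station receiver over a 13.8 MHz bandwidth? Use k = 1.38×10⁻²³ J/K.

−102.6 dBm

P_n = kTB = 1.38×10⁻²³ × 290 × 1.38×10⁷ = 5.52×10⁻¹⁴ W
In dBm: 10 log₁₀(5.52×10⁻¹⁴ / 10⁻³) = −102.6 dBm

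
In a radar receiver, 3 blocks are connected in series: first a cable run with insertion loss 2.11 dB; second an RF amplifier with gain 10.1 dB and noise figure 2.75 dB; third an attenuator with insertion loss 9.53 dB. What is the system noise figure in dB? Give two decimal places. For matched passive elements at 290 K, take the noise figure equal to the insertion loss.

Convert to linear (a loss of L dB is a gain of −L dB): F_i = 10^(NF_i/10), G_i = 10^(G_i,dB/10)
  Stage 1: F_1 = 10^(2.11/10) = 1.626, G_1 = 10^(−2.11/10) = 0.6152
  Stage 2: F_2 = 10^(2.75/10) = 1.884, G_2 = 10^(10.1/10) = 10.23
  Stage 3: F_3 = 10^(9.53/10) = 8.974, G_3 = 10^(−9.53/10) = 0.1114
Friis cascade:
  F = 1.626 + (1.884 − 1)/0.6152 + (8.974 − 1)/6.295 = 4.329
NF = 10 log₁₀(4.329) = 6.36 dB

6.36 dB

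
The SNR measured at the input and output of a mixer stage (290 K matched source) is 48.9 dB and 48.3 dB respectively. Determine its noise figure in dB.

NF (dB) = SNR_in(dB) − SNR_out(dB) when the source is at T₀
NF = 48.9 − 48.3 = 0.6 dB

0.6 dB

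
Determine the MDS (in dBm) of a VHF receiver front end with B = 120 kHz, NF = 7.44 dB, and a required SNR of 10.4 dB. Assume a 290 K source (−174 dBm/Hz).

−105.4 dBm

Sensitivity = −174 + 10 log₁₀(B) + NF + SNR_min
= −174 + 50.79 + 7.44 + 10.4
= −105.37 dBm → −105.4 dBm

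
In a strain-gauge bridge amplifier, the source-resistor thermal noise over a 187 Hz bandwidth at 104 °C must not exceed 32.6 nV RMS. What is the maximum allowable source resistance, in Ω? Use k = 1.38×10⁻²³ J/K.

T = 104 °C + 273.15 = 377.15 K
Johnson–Nyquist: V_n = √(4kTRB) ⇒ R = V_n² / (4kTB)
4kTB = 4 × 1.38×10⁻²³ × 377.15 × 1.87×10² = 3.89×10⁻¹⁸
R = (3.26×10⁻⁸)² / 3.89×10⁻¹⁸ = 2.73×10² Ω = 273 Ω

273 Ω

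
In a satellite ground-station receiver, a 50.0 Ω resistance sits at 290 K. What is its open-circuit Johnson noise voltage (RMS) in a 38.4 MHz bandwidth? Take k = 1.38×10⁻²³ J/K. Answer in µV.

V_n = √(4kTRB)
4kTRB = 4 × 1.38×10⁻²³ × 290 × 5.00×10¹ × 3.84×10⁷ = 3.07×10⁻¹¹ V²
V_n = √(3.07×10⁻¹¹) = 5.54×10⁻⁶ V = 5.54 µV

5.54 µV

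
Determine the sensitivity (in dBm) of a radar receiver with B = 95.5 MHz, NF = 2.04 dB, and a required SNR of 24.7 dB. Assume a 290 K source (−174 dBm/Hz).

−67.5 dBm

Sensitivity = −174 + 10 log₁₀(B) + NF + SNR_min
= −174 + 79.8 + 2.04 + 24.7
= −67.46 dBm → −67.5 dBm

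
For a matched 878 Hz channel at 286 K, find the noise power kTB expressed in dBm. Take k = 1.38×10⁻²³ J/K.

−144.6 dBm

P_n = kTB = 1.38×10⁻²³ × 286 × 8.78×10² = 3.47×10⁻¹⁸ W
In dBm: 10 log₁₀(3.47×10⁻¹⁸ / 10⁻³) = −144.6 dBm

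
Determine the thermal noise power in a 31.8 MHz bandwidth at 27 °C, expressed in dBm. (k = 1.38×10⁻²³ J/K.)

−98.8 dBm

T = 27 °C + 273.15 = 300.15 K
P_n = kTB = 1.38×10⁻²³ × 300.15 × 3.18×10⁷ = 1.32×10⁻¹³ W
In dBm: 10 log₁₀(1.32×10⁻¹³ / 10⁻³) = −98.8 dBm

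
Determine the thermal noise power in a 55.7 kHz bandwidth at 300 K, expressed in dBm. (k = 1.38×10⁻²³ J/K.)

−126.4 dBm

P_n = kTB = 1.38×10⁻²³ × 300 × 5.57×10⁴ = 2.31×10⁻¹⁶ W
In dBm: 10 log₁₀(2.31×10⁻¹⁶ / 10⁻³) = −126.4 dBm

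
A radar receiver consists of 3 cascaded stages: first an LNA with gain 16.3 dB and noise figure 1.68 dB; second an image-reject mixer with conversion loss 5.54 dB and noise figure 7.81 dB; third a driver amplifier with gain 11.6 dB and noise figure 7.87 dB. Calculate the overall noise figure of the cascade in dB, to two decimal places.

Convert to linear (a loss of L dB is a gain of −L dB): F_i = 10^(NF_i/10), G_i = 10^(G_i,dB/10)
  Stage 1: F_1 = 10^(1.68/10) = 1.472, G_1 = 10^(16.3/10) = 42.66
  Stage 2: F_2 = 10^(7.81/10) = 6.039, G_2 = 10^(−5.54/10) = 0.2793
  Stage 3: F_3 = 10^(7.87/10) = 6.124, G_3 = 10^(11.6/10) = 14.45
Friis cascade:
  F = 1.472 + (6.039 − 1)/42.66 + (6.124 − 1)/11.91 = 2.021
NF = 10 log₁₀(2.021) = 3.05 dB

3.05 dB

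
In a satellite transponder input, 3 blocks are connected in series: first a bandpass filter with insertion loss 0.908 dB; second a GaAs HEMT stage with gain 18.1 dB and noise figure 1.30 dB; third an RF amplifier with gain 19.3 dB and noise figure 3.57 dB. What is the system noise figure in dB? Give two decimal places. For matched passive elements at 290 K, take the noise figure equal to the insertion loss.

Convert to linear (a loss of L dB is a gain of −L dB): F_i = 10^(NF_i/10), G_i = 10^(G_i,dB/10)
  Stage 1: F_1 = 10^(0.908/10) = 1.233, G_1 = 10^(−0.908/10) = 0.8113
  Stage 2: F_2 = 10^(1.30/10) = 1.349, G_2 = 10^(18.1/10) = 64.57
  Stage 3: F_3 = 10^(3.57/10) = 2.275, G_3 = 10^(19.3/10) = 85.11
Friis cascade:
  F = 1.233 + (1.349 − 1)/0.8113 + (2.275 − 1)/52.38 = 1.687
NF = 10 log₁₀(1.687) = 2.27 dB

2.27 dB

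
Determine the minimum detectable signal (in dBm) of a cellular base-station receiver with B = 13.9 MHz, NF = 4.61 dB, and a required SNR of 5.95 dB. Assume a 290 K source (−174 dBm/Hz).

Sensitivity = −174 + 10 log₁₀(B) + NF + SNR_min
= −174 + 71.43 + 4.61 + 5.95
= −92.01 dBm → −92.0 dBm

−92.0 dBm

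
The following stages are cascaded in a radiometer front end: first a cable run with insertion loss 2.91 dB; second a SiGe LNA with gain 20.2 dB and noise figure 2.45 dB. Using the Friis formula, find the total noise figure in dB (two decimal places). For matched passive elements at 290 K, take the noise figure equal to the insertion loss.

5.36 dB

Convert to linear (a loss of L dB is a gain of −L dB): F_i = 10^(NF_i/10), G_i = 10^(G_i,dB/10)
  Stage 1: F_1 = 10^(2.91/10) = 1.954, G_1 = 10^(−2.91/10) = 0.5117
  Stage 2: F_2 = 10^(2.45/10) = 1.758, G_2 = 10^(20.2/10) = 104.7
Friis cascade:
  F = 1.954 + (1.758 − 1)/0.5117 = 3.436
NF = 10 log₁₀(3.436) = 5.36 dB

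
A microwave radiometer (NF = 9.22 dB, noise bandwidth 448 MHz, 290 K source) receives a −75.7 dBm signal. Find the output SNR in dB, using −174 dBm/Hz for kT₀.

Noise floor: N = −174 + 10 log₁₀(B) + NF
10 log₁₀(4.48×10⁸) = 86.51 dB
N = −174 + 86.51 + 9.22 = −78.27 dBm
SNR = P_sig − N = −75.7 − (−78.27) = 2.57 dB → 2.6 dB

2.6 dB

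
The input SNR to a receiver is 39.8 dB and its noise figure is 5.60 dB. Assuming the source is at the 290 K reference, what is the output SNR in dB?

By definition F = SNR_in/SNR_out, so in dB: SNR_out = SNR_in − NF
SNR_out = 39.8 − 5.60 = 34.20 dB

34.20 dB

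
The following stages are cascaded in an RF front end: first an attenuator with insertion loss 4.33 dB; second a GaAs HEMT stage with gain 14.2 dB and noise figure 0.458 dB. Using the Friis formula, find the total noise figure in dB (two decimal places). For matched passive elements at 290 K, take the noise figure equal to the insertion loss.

4.79 dB

Convert to linear (a loss of L dB is a gain of −L dB): F_i = 10^(NF_i/10), G_i = 10^(G_i,dB/10)
  Stage 1: F_1 = 10^(4.33/10) = 2.710, G_1 = 10^(−4.33/10) = 0.3690
  Stage 2: F_2 = 10^(0.458/10) = 1.111, G_2 = 10^(14.2/10) = 26.30
Friis cascade:
  F = 2.710 + (1.111 − 1)/0.3690 = 3.012
NF = 10 log₁₀(3.012) = 4.79 dB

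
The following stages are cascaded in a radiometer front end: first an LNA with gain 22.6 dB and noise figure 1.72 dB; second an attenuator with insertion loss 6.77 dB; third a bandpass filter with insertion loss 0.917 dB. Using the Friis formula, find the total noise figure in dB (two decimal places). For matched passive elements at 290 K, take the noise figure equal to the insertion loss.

1.80 dB

Convert to linear (a loss of L dB is a gain of −L dB): F_i = 10^(NF_i/10), G_i = 10^(G_i,dB/10)
  Stage 1: F_1 = 10^(1.72/10) = 1.486, G_1 = 10^(22.6/10) = 182.0
  Stage 2: F_2 = 10^(6.77/10) = 4.753, G_2 = 10^(−6.77/10) = 0.2104
  Stage 3: F_3 = 10^(0.917/10) = 1.235, G_3 = 10^(−0.917/10) = 0.8097
Friis cascade:
  F = 1.486 + (4.753 − 1)/182.0 + (1.235 − 1)/38.28 = 1.513
NF = 10 log₁₀(1.513) = 1.80 dB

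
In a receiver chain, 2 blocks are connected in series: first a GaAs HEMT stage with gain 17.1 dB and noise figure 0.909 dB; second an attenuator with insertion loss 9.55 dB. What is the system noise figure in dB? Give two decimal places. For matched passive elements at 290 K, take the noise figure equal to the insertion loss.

Convert to linear (a loss of L dB is a gain of −L dB): F_i = 10^(NF_i/10), G_i = 10^(G_i,dB/10)
  Stage 1: F_1 = 10^(0.909/10) = 1.233, G_1 = 10^(17.1/10) = 51.29
  Stage 2: F_2 = 10^(9.55/10) = 9.016, G_2 = 10^(−9.55/10) = 0.1109
Friis cascade:
  F = 1.233 + (9.016 − 1)/51.29 = 1.389
NF = 10 log₁₀(1.389) = 1.43 dB

1.43 dB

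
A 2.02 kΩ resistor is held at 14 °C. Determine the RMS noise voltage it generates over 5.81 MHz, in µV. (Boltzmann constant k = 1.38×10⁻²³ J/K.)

13.6 µV

T = 14 °C + 273.15 = 287.15 K
V_n = √(4kTRB)
4kTRB = 4 × 1.38×10⁻²³ × 287.15 × 2.02×10³ × 5.81×10⁶ = 1.86×10⁻¹⁰ V²
V_n = √(1.86×10⁻¹⁰) = 1.36×10⁻⁵ V = 13.6 µV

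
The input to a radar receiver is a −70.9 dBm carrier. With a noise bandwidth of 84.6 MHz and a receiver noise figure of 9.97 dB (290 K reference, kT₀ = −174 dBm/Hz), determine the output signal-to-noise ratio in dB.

13.9 dB

Noise floor: N = −174 + 10 log₁₀(B) + NF
10 log₁₀(8.46×10⁷) = 79.27 dB
N = −174 + 79.27 + 9.97 = −84.76 dBm
SNR = P_sig − N = −70.9 − (−84.76) = 13.86 dB → 13.9 dB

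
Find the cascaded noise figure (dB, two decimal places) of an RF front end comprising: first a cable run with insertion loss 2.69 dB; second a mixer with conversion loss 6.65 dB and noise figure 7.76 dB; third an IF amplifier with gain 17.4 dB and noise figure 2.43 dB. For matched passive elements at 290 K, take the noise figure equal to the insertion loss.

12.44 dB

Convert to linear (a loss of L dB is a gain of −L dB): F_i = 10^(NF_i/10), G_i = 10^(G_i,dB/10)
  Stage 1: F_1 = 10^(2.69/10) = 1.858, G_1 = 10^(−2.69/10) = 0.5383
  Stage 2: F_2 = 10^(7.76/10) = 5.970, G_2 = 10^(−6.65/10) = 0.2163
  Stage 3: F_3 = 10^(2.43/10) = 1.750, G_3 = 10^(17.4/10) = 54.95
Friis cascade:
  F = 1.858 + (5.970 − 1)/0.5383 + (1.750 − 1)/0.1164 = 17.53
NF = 10 log₁₀(17.53) = 12.44 dB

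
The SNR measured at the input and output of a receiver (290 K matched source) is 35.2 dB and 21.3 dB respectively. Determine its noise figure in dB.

13.9 dB

NF (dB) = SNR_in(dB) − SNR_out(dB) when the source is at T₀
NF = 35.2 − 21.3 = 13.9 dB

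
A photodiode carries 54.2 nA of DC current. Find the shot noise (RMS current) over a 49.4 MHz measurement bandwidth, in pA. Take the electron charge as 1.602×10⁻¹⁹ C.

926 pA

I_n = √(2qI·B)
2qI·B = 2 × 1.602×10⁻¹⁹ × 5.42×10⁻⁸ × 4.94×10⁷ = 8.58×10⁻¹⁹ A²
I_n = √(8.58×10⁻¹⁹) = 9.26×10⁻¹⁰ A = 926 pA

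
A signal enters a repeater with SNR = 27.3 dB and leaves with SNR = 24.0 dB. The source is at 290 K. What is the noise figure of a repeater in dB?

NF (dB) = SNR_in(dB) − SNR_out(dB) when the source is at T₀
NF = 27.3 − 24.0 = 3.3 dB

3.3 dB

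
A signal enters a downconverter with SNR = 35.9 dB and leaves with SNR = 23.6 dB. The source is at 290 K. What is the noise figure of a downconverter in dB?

NF (dB) = SNR_in(dB) − SNR_out(dB) when the source is at T₀
NF = 35.9 − 23.6 = 12.3 dB

12.3 dB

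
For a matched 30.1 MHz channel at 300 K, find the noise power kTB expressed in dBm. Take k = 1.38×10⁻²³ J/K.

−99.0 dBm

P_n = kTB = 1.38×10⁻²³ × 300 × 3.01×10⁷ = 1.25×10⁻¹³ W
In dBm: 10 log₁₀(1.25×10⁻¹³ / 10⁻³) = −99.0 dBm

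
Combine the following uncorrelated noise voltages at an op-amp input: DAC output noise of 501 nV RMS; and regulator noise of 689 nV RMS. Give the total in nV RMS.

852 nV

Uncorrelated sources add in power (mean-square): V_tot = √(ΣV_i²)
V_tot = √[(5.01×10⁻⁷)² + (6.89×10⁻⁷)²] = 8.52×10⁻⁷ V = 852 nV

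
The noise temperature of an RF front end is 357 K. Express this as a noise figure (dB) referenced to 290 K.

3.49 dB

F = 1 + T_e/T₀ = 1 + 357/290 = 2.23103
NF = 10 log₁₀(2.23103) = 3.49 dB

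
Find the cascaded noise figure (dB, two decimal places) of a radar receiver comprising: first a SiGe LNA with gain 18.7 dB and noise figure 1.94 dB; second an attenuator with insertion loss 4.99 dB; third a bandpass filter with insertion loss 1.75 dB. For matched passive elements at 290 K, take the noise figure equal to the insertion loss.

Convert to linear (a loss of L dB is a gain of −L dB): F_i = 10^(NF_i/10), G_i = 10^(G_i,dB/10)
  Stage 1: F_1 = 10^(1.94/10) = 1.563, G_1 = 10^(18.7/10) = 74.13
  Stage 2: F_2 = 10^(4.99/10) = 3.155, G_2 = 10^(−4.99/10) = 0.3170
  Stage 3: F_3 = 10^(1.75/10) = 1.496, G_3 = 10^(−1.75/10) = 0.6683
Friis cascade:
  F = 1.563 + (3.155 − 1)/74.13 + (1.496 − 1)/23.50 = 1.613
NF = 10 log₁₀(1.613) = 2.08 dB

2.08 dB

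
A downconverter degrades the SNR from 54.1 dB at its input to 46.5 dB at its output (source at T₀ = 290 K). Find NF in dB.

NF (dB) = SNR_in(dB) − SNR_out(dB) when the source is at T₀
NF = 54.1 − 46.5 = 7.6 dB

7.6 dB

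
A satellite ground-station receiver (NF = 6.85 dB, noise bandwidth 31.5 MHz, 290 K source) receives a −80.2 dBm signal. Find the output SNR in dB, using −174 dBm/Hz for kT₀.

12.0 dB

Noise floor: N = −174 + 10 log₁₀(B) + NF
10 log₁₀(3.15×10⁷) = 74.98 dB
N = −174 + 74.98 + 6.85 = −92.17 dBm
SNR = P_sig − N = −80.2 − (−92.17) = 11.97 dB → 12.0 dB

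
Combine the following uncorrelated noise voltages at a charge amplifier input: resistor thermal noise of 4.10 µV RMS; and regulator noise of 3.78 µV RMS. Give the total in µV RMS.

5.58 µV

Uncorrelated sources add in power (mean-square): V_tot = √(ΣV_i²)
V_tot = √[(4.10×10⁻⁶)² + (3.78×10⁻⁶)²] = 5.58×10⁻⁶ V = 5.58 µV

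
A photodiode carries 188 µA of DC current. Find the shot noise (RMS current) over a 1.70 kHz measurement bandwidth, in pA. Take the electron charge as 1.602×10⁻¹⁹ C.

I_n = √(2qI·B)
2qI·B = 2 × 1.602×10⁻¹⁹ × 1.88×10⁻⁴ × 1.70×10³ = 1.02×10⁻¹⁹ A²
I_n = √(1.02×10⁻¹⁹) = 3.20×10⁻¹⁰ A = 320 pA

320 pA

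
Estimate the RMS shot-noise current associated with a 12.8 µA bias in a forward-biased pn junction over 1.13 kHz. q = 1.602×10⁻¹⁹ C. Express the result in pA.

I_n = √(2qI·B)
2qI·B = 2 × 1.602×10⁻¹⁹ × 1.28×10⁻⁵ × 1.13×10³ = 4.63×10⁻²¹ A²
I_n = √(4.63×10⁻²¹) = 6.81×10⁻¹¹ A = 68.1 pA

68.1 pA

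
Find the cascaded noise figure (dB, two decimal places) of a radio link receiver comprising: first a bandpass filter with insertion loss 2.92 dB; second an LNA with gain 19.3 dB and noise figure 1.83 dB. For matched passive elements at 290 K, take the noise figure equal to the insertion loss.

Convert to linear (a loss of L dB is a gain of −L dB): F_i = 10^(NF_i/10), G_i = 10^(G_i,dB/10)
  Stage 1: F_1 = 10^(2.92/10) = 1.959, G_1 = 10^(−2.92/10) = 0.5105
  Stage 2: F_2 = 10^(1.83/10) = 1.524, G_2 = 10^(19.3/10) = 85.11
Friis cascade:
  F = 1.959 + (1.524 − 1)/0.5105 = 2.985
NF = 10 log₁₀(2.985) = 4.75 dB

4.75 dB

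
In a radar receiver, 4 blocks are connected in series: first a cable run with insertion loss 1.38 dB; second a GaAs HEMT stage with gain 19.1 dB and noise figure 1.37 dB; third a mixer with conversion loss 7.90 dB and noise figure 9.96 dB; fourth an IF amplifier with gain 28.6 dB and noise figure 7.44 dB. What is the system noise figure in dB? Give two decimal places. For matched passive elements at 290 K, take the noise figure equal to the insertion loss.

Convert to linear (a loss of L dB is a gain of −L dB): F_i = 10^(NF_i/10), G_i = 10^(G_i,dB/10)
  Stage 1: F_1 = 10^(1.38/10) = 1.374, G_1 = 10^(−1.38/10) = 0.7278
  Stage 2: F_2 = 10^(1.37/10) = 1.371, G_2 = 10^(19.1/10) = 81.28
  Stage 3: F_3 = 10^(9.96/10) = 9.908, G_3 = 10^(−7.90/10) = 0.1622
  Stage 4: F_4 = 10^(7.44/10) = 5.546, G_4 = 10^(28.6/10) = 724.4
Friis cascade:
  F = 1.374 + (1.371 − 1)/0.7278 + (9.908 − 1)/59.16 + (5.546 − 1)/9.594 = 2.508
NF = 10 log₁₀(2.508) = 3.99 dB

3.99 dB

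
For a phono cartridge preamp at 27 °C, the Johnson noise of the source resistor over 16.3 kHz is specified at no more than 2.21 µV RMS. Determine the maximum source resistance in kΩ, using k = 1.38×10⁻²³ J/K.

T = 27 °C + 273.15 = 300.15 K
Johnson–Nyquist: V_n = √(4kTRB) ⇒ R = V_n² / (4kTB)
4kTB = 4 × 1.38×10⁻²³ × 300.15 × 1.63×10⁴ = 2.70×10⁻¹⁶
R = (2.21×10⁻⁶)² / 2.70×10⁻¹⁶ = 1.81×10⁴ Ω = 18.1 kΩ

18.1 kΩ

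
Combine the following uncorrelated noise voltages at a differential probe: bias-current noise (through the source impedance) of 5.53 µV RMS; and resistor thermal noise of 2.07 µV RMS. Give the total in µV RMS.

Uncorrelated sources add in power (mean-square): V_tot = √(ΣV_i²)
V_tot = √[(5.53×10⁻⁶)² + (2.07×10⁻⁶)²] = 5.90×10⁻⁶ V = 5.90 µV

5.90 µV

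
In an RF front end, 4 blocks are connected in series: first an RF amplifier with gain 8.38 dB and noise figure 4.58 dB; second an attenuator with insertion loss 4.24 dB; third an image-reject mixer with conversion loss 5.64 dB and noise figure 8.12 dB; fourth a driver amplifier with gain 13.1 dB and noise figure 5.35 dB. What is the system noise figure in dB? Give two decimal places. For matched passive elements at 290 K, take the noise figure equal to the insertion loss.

Convert to linear (a loss of L dB is a gain of −L dB): F_i = 10^(NF_i/10), G_i = 10^(G_i,dB/10)
  Stage 1: F_1 = 10^(4.58/10) = 2.871, G_1 = 10^(8.38/10) = 6.887
  Stage 2: F_2 = 10^(4.24/10) = 2.655, G_2 = 10^(−4.24/10) = 0.3767
  Stage 3: F_3 = 10^(8.12/10) = 6.486, G_3 = 10^(−5.64/10) = 0.2729
  Stage 4: F_4 = 10^(5.35/10) = 3.428, G_4 = 10^(13.1/10) = 20.42
Friis cascade:
  F = 2.871 + (2.655 − 1)/6.887 + (6.486 − 1)/2.594 + (3.428 − 1)/0.7079 = 8.655
NF = 10 log₁₀(8.655) = 9.37 dB

9.37 dB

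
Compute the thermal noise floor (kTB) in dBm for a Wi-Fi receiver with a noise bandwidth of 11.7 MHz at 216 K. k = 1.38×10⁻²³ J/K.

−104.6 dBm

P_n = kTB = 1.38×10⁻²³ × 216 × 1.17×10⁷ = 3.49×10⁻¹⁴ W
In dBm: 10 log₁₀(3.49×10⁻¹⁴ / 10⁻³) = −104.6 dBm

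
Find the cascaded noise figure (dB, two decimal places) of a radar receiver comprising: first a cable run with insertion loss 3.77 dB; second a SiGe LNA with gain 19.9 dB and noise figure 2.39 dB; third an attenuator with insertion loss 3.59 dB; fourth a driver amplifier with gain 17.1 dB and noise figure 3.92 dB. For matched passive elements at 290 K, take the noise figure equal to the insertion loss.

6.28 dB

Convert to linear (a loss of L dB is a gain of −L dB): F_i = 10^(NF_i/10), G_i = 10^(G_i,dB/10)
  Stage 1: F_1 = 10^(3.77/10) = 2.382, G_1 = 10^(−3.77/10) = 0.4198
  Stage 2: F_2 = 10^(2.39/10) = 1.734, G_2 = 10^(19.9/10) = 97.72
  Stage 3: F_3 = 10^(3.59/10) = 2.286, G_3 = 10^(−3.59/10) = 0.4375
  Stage 4: F_4 = 10^(3.92/10) = 2.466, G_4 = 10^(17.1/10) = 51.29
Friis cascade:
  F = 2.382 + (1.734 − 1)/0.4198 + (2.286 − 1)/41.02 + (2.466 − 1)/17.95 = 4.244
NF = 10 log₁₀(4.244) = 6.28 dB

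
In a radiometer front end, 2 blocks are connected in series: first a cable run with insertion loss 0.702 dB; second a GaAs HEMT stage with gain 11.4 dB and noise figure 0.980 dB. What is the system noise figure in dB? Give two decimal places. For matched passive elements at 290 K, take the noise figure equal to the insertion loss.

1.68 dB

Convert to linear (a loss of L dB is a gain of −L dB): F_i = 10^(NF_i/10), G_i = 10^(G_i,dB/10)
  Stage 1: F_1 = 10^(0.702/10) = 1.175, G_1 = 10^(−0.702/10) = 0.8507
  Stage 2: F_2 = 10^(0.980/10) = 1.253, G_2 = 10^(11.4/10) = 13.80
Friis cascade:
  F = 1.175 + (1.253 − 1)/0.8507 = 1.473
NF = 10 log₁₀(1.473) = 1.68 dB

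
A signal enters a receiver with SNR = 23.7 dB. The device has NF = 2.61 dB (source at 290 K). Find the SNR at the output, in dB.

By definition F = SNR_in/SNR_out, so in dB: SNR_out = SNR_in − NF
SNR_out = 23.7 − 2.61 = 21.09 dB

21.09 dB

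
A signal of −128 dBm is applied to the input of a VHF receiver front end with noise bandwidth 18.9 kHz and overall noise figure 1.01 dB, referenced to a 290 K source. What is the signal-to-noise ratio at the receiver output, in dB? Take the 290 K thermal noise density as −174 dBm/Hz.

2.2 dB

Noise floor: N = −174 + 10 log₁₀(B) + NF
10 log₁₀(1.89×10⁴) = 42.76 dB
N = −174 + 42.76 + 1.01 = −130.23 dBm
SNR = P_sig − N = −128 − (−130.23) = 2.23 dB → 2.2 dB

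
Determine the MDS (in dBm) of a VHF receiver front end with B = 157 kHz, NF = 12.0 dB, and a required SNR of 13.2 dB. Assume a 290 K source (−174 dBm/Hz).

Sensitivity = −174 + 10 log₁₀(B) + NF + SNR_min
= −174 + 51.96 + 12.0 + 13.2
= −96.84 dBm → −96.8 dBm

−96.8 dBm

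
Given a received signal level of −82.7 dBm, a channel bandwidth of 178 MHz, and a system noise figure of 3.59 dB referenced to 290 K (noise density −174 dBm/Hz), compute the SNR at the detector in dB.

5.2 dB

Noise floor: N = −174 + 10 log₁₀(B) + NF
10 log₁₀(1.78×10⁸) = 82.5 dB
N = −174 + 82.5 + 3.59 = −87.91 dBm
SNR = P_sig − N = −82.7 − (−87.91) = 5.21 dB → 5.2 dB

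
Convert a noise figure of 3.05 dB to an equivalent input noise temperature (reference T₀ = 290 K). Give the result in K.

295 K

F = 10^(3.05/10) = 2.01837
T_e = (F − 1)·T₀ = (2.01837 − 1) × 290 = 295 K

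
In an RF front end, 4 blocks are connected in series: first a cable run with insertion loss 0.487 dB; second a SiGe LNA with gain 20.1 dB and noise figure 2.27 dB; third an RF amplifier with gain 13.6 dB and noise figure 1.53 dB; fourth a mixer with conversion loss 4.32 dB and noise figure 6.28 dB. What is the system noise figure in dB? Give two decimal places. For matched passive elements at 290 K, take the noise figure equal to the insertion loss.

2.77 dB

Convert to linear (a loss of L dB is a gain of −L dB): F_i = 10^(NF_i/10), G_i = 10^(G_i,dB/10)
  Stage 1: F_1 = 10^(0.487/10) = 1.119, G_1 = 10^(−0.487/10) = 0.8939
  Stage 2: F_2 = 10^(2.27/10) = 1.687, G_2 = 10^(20.1/10) = 102.3
  Stage 3: F_3 = 10^(1.53/10) = 1.422, G_3 = 10^(13.6/10) = 22.91
  Stage 4: F_4 = 10^(6.28/10) = 4.246, G_4 = 10^(−4.32/10) = 0.3698
Friis cascade:
  F = 1.119 + (1.687 − 1)/0.8939 + (1.422 − 1)/91.47 + (4.246 − 1)/2096 = 1.893
NF = 10 log₁₀(1.893) = 2.77 dB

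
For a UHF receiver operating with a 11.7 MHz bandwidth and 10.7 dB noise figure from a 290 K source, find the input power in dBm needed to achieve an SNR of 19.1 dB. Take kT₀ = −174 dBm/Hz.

−73.5 dBm

Sensitivity = −174 + 10 log₁₀(B) + NF + SNR_min
= −174 + 70.68 + 10.7 + 19.1
= −73.52 dBm → −73.5 dBm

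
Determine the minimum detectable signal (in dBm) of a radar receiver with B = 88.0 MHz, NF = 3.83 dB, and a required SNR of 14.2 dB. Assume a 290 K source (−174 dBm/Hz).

−76.5 dBm

Sensitivity = −174 + 10 log₁₀(B) + NF + SNR_min
= −174 + 79.44 + 3.83 + 14.2
= −76.53 dBm → −76.5 dBm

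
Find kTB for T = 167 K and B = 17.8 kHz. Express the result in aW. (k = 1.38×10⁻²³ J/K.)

41.0 aW

P_n = kTB = 1.38×10⁻²³ × 167 × 1.78×10⁴ = 4.10×10⁻¹⁷ W = 41.0 aW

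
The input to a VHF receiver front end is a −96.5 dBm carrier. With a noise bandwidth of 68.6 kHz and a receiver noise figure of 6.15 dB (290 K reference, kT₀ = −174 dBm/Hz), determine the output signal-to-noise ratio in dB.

Noise floor: N = −174 + 10 log₁₀(B) + NF
10 log₁₀(6.86×10⁴) = 48.36 dB
N = −174 + 48.36 + 6.15 = −119.49 dBm
SNR = P_sig − N = −96.5 − (−119.49) = 22.99 dB → 23.0 dB

23.0 dB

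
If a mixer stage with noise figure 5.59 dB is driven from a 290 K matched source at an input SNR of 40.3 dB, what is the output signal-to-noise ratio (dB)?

By definition F = SNR_in/SNR_out, so in dB: SNR_out = SNR_in − NF
SNR_out = 40.3 − 5.59 = 34.71 dB

34.71 dB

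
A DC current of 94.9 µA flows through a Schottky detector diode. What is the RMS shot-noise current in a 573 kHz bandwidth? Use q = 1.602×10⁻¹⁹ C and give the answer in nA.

I_n = √(2qI·B)
2qI·B = 2 × 1.602×10⁻¹⁹ × 9.49×10⁻⁵ × 5.73×10⁵ = 1.74×10⁻¹⁷ A²
I_n = √(1.74×10⁻¹⁷) = 4.17×10⁻⁹ A = 4.17 nA

4.17 nA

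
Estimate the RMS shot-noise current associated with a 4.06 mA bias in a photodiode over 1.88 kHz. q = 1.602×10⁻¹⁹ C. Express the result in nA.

1.56 nA

I_n = √(2qI·B)
2qI·B = 2 × 1.602×10⁻¹⁹ × 4.06×10⁻³ × 1.88×10³ = 2.45×10⁻¹⁸ A²
I_n = √(2.45×10⁻¹⁸) = 1.56×10⁻⁹ A = 1.56 nA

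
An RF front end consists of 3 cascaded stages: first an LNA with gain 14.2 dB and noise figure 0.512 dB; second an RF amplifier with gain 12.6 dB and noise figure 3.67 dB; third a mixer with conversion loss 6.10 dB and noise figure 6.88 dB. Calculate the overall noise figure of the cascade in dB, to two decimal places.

Convert to linear (a loss of L dB is a gain of −L dB): F_i = 10^(NF_i/10), G_i = 10^(G_i,dB/10)
  Stage 1: F_1 = 10^(0.512/10) = 1.125, G_1 = 10^(14.2/10) = 26.30
  Stage 2: F_2 = 10^(3.67/10) = 2.328, G_2 = 10^(12.6/10) = 18.20
  Stage 3: F_3 = 10^(6.88/10) = 4.875, G_3 = 10^(−6.10/10) = 0.2455
Friis cascade:
  F = 1.125 + (2.328 − 1)/26.30 + (4.875 − 1)/478.6 = 1.184
NF = 10 log₁₀(1.184) = 0.73 dB

0.73 dB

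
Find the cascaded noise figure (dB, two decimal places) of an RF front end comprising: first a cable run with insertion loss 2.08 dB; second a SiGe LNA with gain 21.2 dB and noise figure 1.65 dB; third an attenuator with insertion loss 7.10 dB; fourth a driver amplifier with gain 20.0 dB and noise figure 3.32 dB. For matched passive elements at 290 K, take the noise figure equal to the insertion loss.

Convert to linear (a loss of L dB is a gain of −L dB): F_i = 10^(NF_i/10), G_i = 10^(G_i,dB/10)
  Stage 1: F_1 = 10^(2.08/10) = 1.614, G_1 = 10^(−2.08/10) = 0.6194
  Stage 2: F_2 = 10^(1.65/10) = 1.462, G_2 = 10^(21.2/10) = 131.8
  Stage 3: F_3 = 10^(7.10/10) = 5.129, G_3 = 10^(−7.10/10) = 0.1950
  Stage 4: F_4 = 10^(3.32/10) = 2.148, G_4 = 10^(20.0/10) = 100.0
Friis cascade:
  F = 1.614 + (1.462 − 1)/0.6194 + (5.129 − 1)/81.66 + (2.148 − 1)/15.92 = 2.483
NF = 10 log₁₀(2.483) = 3.95 dB

3.95 dB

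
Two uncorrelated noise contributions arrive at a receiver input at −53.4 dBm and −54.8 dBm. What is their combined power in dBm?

Convert to linear, add, convert back:
P₁ = 4.57×10⁻⁹ W, P₂ = 3.31×10⁻⁹ W
P_tot = 7.88×10⁻⁹ W → 10 log₁₀(P_tot / 10⁻³) = −51.0 dBm

−51.0 dBm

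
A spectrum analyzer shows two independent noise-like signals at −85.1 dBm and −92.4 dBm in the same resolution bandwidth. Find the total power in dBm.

Convert to linear, add, convert back:
P₁ = 3.09×10⁻¹² W, P₂ = 5.75×10⁻¹³ W
P_tot = 3.67×10⁻¹² W → 10 log₁₀(P_tot / 10⁻³) = −84.4 dBm

−84.4 dBm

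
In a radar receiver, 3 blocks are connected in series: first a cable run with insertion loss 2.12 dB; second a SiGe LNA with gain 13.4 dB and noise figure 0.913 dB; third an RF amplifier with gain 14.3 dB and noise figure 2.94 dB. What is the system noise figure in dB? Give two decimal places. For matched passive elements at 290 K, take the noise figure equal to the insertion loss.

Convert to linear (a loss of L dB is a gain of −L dB): F_i = 10^(NF_i/10), G_i = 10^(G_i,dB/10)
  Stage 1: F_1 = 10^(2.12/10) = 1.629, G_1 = 10^(−2.12/10) = 0.6138
  Stage 2: F_2 = 10^(0.913/10) = 1.234, G_2 = 10^(13.4/10) = 21.88
  Stage 3: F_3 = 10^(2.94/10) = 1.968, G_3 = 10^(14.3/10) = 26.92
Friis cascade:
  F = 1.629 + (1.234 − 1)/0.6138 + (1.968 − 1)/13.43 = 2.083
NF = 10 log₁₀(2.083) = 3.19 dB

3.19 dB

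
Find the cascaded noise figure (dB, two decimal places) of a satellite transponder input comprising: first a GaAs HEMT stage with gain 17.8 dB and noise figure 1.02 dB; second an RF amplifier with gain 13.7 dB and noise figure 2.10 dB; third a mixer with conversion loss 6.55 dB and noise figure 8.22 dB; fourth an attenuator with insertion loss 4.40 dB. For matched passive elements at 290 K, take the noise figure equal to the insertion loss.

Convert to linear (a loss of L dB is a gain of −L dB): F_i = 10^(NF_i/10), G_i = 10^(G_i,dB/10)
  Stage 1: F_1 = 10^(1.02/10) = 1.265, G_1 = 10^(17.8/10) = 60.26
  Stage 2: F_2 = 10^(2.10/10) = 1.622, G_2 = 10^(13.7/10) = 23.44
  Stage 3: F_3 = 10^(8.22/10) = 6.637, G_3 = 10^(−6.55/10) = 0.2213
  Stage 4: F_4 = 10^(4.40/10) = 2.754, G_4 = 10^(−4.40/10) = 0.3631
Friis cascade:
  F = 1.265 + (1.622 − 1)/60.26 + (6.637 − 1)/1413 + (2.754 − 1)/312.6 = 1.285
NF = 10 log₁₀(1.285) = 1.09 dB

1.09 dB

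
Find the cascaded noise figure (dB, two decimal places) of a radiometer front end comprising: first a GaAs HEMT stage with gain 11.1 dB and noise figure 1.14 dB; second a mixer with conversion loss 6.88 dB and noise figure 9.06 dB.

Convert to linear (a loss of L dB is a gain of −L dB): F_i = 10^(NF_i/10), G_i = 10^(G_i,dB/10)
  Stage 1: F_1 = 10^(1.14/10) = 1.300, G_1 = 10^(11.1/10) = 12.88
  Stage 2: F_2 = 10^(9.06/10) = 8.054, G_2 = 10^(−6.88/10) = 0.2051
Friis cascade:
  F = 1.300 + (8.054 − 1)/12.88 = 1.848
NF = 10 log₁₀(1.848) = 2.67 dB

2.67 dB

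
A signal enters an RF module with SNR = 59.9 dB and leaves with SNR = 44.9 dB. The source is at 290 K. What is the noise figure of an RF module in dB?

NF (dB) = SNR_in(dB) − SNR_out(dB) when the source is at T₀
NF = 59.9 − 44.9 = 15.0 dB

15.0 dB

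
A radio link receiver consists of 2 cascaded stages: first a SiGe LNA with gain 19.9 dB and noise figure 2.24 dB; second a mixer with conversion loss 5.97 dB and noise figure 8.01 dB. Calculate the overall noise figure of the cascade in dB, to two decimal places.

Convert to linear (a loss of L dB is a gain of −L dB): F_i = 10^(NF_i/10), G_i = 10^(G_i,dB/10)
  Stage 1: F_1 = 10^(2.24/10) = 1.675, G_1 = 10^(19.9/10) = 97.72
  Stage 2: F_2 = 10^(8.01/10) = 6.324, G_2 = 10^(−5.97/10) = 0.2529
Friis cascade:
  F = 1.675 + (6.324 − 1)/97.72 = 1.729
NF = 10 log₁₀(1.729) = 2.38 dB

2.38 dB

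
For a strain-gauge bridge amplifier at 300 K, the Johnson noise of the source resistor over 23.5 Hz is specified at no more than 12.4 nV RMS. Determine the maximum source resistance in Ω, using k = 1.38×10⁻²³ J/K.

395 Ω

Johnson–Nyquist: V_n = √(4kTRB) ⇒ R = V_n² / (4kTB)
4kTB = 4 × 1.38×10⁻²³ × 300 × 2.35×10¹ = 3.89×10⁻¹⁹
R = (1.24×10⁻⁸)² / 3.89×10⁻¹⁹ = 3.95×10² Ω = 395 Ω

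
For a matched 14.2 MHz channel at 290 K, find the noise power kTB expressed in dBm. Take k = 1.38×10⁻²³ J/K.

P_n = kTB = 1.38×10⁻²³ × 290 × 1.42×10⁷ = 5.68×10⁻¹⁴ W
In dBm: 10 log₁₀(5.68×10⁻¹⁴ / 10⁻³) = −102.5 dBm

−102.5 dBm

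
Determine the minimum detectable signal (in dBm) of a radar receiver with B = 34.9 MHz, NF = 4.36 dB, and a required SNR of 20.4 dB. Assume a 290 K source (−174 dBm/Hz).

Sensitivity = −174 + 10 log₁₀(B) + NF + SNR_min
= −174 + 75.43 + 4.36 + 20.4
= −73.81 dBm → −73.8 dBm

−73.8 dBm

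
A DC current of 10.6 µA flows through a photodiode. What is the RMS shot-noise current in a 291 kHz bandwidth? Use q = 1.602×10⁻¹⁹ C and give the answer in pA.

994 pA

I_n = √(2qI·B)
2qI·B = 2 × 1.602×10⁻¹⁹ × 1.06×10⁻⁵ × 2.91×10⁵ = 9.88×10⁻¹⁹ A²
I_n = √(9.88×10⁻¹⁹) = 9.94×10⁻¹⁰ A = 994 pA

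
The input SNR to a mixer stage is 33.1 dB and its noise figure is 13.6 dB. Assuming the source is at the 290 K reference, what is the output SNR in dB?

By definition F = SNR_in/SNR_out, so in dB: SNR_out = SNR_in − NF
SNR_out = 33.1 − 13.6 = 19.5 dB

19.5 dB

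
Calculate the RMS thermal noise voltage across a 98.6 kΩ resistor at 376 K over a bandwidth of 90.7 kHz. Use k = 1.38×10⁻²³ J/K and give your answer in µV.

13.6 µV

V_n = √(4kTRB)
4kTRB = 4 × 1.38×10⁻²³ × 376 × 9.86×10⁴ × 9.07×10⁴ = 1.86×10⁻¹⁰ V²
V_n = √(1.86×10⁻¹⁰) = 1.36×10⁻⁵ V = 13.6 µV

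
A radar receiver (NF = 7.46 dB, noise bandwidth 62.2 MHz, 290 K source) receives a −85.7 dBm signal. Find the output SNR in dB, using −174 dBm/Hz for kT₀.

2.9 dB

Noise floor: N = −174 + 10 log₁₀(B) + NF
10 log₁₀(6.22×10⁷) = 77.94 dB
N = −174 + 77.94 + 7.46 = −88.60 dBm
SNR = P_sig − N = −85.7 − (−88.60) = 2.90 dB → 2.9 dB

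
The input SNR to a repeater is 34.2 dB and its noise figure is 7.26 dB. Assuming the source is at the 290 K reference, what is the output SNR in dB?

26.94 dB

By definition F = SNR_in/SNR_out, so in dB: SNR_out = SNR_in − NF
SNR_out = 34.2 − 7.26 = 26.94 dB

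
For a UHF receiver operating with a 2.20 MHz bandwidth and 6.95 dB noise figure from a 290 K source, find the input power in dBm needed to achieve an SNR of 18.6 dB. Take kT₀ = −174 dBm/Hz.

−85.0 dBm

Sensitivity = −174 + 10 log₁₀(B) + NF + SNR_min
= −174 + 63.42 + 6.95 + 18.6
= −85.03 dBm → −85.0 dBm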